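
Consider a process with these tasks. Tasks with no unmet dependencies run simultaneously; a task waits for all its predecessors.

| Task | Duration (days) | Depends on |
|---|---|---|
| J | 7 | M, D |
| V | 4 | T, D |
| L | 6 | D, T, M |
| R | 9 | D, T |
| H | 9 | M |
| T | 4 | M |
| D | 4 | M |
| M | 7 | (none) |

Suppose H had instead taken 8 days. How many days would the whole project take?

As given, the longest chain is M→T→R = 7+4+9 = 20, so the finish is 20 days.
H has 4 days of float (longest path through it is 16).
No other chain overtakes it, so the finish is 20 days.

20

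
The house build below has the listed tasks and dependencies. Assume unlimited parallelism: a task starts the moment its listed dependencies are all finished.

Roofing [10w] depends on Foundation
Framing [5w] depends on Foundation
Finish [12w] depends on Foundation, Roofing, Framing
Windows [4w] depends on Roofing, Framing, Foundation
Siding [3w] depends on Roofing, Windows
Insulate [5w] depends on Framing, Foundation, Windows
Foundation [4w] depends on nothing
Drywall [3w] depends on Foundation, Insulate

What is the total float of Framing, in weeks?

Foundation→Roofing→Windows→Insulate→Drywall = 4+10+4+5+3 = 26 sets the makespan at 26 weeks.
Longest path through Framing: 21 weeks (earliest finish 9, latest finish 14).
Slack of Framing = 9 − 4 = 5 weeks.

5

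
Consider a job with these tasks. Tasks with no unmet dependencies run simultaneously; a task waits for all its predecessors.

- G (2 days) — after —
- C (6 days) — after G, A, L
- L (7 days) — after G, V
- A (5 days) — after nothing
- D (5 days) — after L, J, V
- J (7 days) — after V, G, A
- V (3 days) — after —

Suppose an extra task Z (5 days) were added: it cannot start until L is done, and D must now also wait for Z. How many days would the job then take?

20

Originally the job takes 17 days.
With Z inserted, D now waits for max(L, J, V, Z).
New critical path: V→L→Z→D = 3+7+5+5 = 20 ⇒ 20 days.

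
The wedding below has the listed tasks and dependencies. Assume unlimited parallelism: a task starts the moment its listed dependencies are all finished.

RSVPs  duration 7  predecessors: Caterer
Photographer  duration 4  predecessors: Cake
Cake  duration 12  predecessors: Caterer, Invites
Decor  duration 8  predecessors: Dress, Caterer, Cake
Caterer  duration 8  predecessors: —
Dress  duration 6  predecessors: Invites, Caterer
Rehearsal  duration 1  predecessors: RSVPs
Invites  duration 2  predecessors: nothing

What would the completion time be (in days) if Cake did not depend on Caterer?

22

Before: longest chain Caterer→Cake→Decor = 8+12+8 = 28, finish 28.
Without Caterer→Cake, Cake's earliest start moves from 8 to 2.
After: Caterer→Dress→Decor = 8+6+8 = 22 → 22 days.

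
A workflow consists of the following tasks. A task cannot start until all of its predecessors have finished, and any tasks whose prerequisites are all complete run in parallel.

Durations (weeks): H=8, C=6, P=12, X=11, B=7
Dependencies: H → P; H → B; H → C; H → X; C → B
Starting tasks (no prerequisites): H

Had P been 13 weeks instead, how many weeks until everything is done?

Critical path before the change: H→C→B = 8+6+7 = 21 giving 21 weeks.
The longest path through P is only 20 weeks, so P has float 1.
That remains the longest chain; total 21 weeks.

21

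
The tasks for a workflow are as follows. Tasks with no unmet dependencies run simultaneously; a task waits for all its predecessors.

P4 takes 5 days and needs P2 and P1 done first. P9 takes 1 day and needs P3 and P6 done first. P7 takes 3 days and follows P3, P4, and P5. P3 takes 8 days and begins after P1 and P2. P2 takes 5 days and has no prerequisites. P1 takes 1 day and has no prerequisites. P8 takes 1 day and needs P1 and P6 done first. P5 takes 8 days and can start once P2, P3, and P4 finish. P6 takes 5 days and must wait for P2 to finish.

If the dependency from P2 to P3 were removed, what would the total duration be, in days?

Original critical path: P2→P3→P5→P7 = 5+8+8+3 = 24 ⇒ 24 days.
Without P2→P3, P3's earliest start moves from 5 to 1.
The longest chain is now P2→P4→P5→P7 = 5+5+8+3 = 21, so the project takes 21 days.

21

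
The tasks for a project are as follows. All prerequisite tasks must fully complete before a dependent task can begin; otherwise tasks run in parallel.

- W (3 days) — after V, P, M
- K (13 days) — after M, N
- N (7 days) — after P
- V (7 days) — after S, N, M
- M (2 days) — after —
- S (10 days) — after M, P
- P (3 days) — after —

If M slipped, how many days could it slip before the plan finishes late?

1

Critical path: P→N→K = 3+7+13 = 23, so the finish is 23 days.
The longest chain containing M totals 22 days.
Slack of M = 1 − 0 = 1 day.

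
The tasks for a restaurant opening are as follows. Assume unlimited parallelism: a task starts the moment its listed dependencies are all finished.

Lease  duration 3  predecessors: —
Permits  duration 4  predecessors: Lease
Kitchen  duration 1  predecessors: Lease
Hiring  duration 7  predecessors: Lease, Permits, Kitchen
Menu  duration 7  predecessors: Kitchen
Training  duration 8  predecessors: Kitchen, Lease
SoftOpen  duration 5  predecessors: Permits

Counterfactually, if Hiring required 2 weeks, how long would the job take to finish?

12

The binding path is Lease→Permits→Hiring = 3+4+7 = 14; finish at 14 weeks.
Since Hiring is critical, the -5 change carries straight to that chain (now 9 weeks).
The binding chain switches to Lease→Permits→SoftOpen = 3+4+5 = 12; finish 12 weeks.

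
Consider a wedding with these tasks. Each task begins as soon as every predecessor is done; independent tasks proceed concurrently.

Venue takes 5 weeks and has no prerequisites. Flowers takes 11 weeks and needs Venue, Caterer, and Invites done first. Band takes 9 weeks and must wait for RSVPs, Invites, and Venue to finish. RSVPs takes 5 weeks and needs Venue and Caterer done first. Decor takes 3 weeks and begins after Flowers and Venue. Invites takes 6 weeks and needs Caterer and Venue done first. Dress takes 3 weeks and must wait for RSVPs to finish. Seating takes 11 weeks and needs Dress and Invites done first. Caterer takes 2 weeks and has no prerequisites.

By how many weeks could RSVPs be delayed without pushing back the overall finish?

Venue→Invites→Flowers→Decor = 5+6+11+3 = 25 sets the makespan at 25 weeks.
RSVPs finishes as early as 10 and must finish by 11.
Slack of RSVPs = 6 − 5 = 1 week.

1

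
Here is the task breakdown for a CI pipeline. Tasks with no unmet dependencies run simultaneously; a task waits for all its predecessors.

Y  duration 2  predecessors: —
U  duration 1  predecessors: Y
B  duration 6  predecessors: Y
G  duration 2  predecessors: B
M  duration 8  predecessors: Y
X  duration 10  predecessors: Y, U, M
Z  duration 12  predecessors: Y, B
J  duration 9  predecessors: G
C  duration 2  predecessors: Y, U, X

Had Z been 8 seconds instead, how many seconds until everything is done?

22

Actual critical path: Y→M→X→C = 2+8+10+2 = 22 ⇒ 22 seconds.
The longest path through Z is only 20 seconds, so Z has float 2.
That remains the longest chain; total 22 seconds.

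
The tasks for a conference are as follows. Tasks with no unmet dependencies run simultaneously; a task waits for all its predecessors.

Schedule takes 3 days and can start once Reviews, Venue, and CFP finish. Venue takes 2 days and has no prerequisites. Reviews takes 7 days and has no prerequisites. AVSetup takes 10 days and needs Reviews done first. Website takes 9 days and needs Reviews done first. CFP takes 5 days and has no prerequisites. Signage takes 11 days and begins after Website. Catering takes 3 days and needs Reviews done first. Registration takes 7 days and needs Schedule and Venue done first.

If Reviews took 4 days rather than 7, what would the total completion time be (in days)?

The binding path is Reviews→Website→Signage = 7+9+11 = 27; finish at 27 days.
Reviews lies on that path, so at 4 days the path becomes 24 days.
The critical path is still Reviews→Website→Signage; finish is now 24 days.

24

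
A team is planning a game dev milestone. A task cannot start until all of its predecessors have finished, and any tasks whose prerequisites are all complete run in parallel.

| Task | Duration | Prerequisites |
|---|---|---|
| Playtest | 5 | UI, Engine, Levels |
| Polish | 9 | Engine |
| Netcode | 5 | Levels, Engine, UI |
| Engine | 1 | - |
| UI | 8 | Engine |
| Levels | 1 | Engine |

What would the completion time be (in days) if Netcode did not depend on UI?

14

Before: longest chain Engine→UI→Netcode = 1+8+5 = 14, finish 14.
Without UI→Netcode, Netcode's earliest start moves from 9 to 2.
After: Engine→UI→Playtest = 1+8+5 = 14 → 14 days.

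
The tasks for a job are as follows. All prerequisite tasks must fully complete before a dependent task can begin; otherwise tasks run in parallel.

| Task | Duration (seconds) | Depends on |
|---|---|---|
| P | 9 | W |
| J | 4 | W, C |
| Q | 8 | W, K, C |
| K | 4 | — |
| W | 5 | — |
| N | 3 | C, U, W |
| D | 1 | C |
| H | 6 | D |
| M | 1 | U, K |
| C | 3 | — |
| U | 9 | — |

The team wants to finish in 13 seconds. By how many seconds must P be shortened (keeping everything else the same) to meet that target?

Current finish: 14 seconds; target: 13.
P is on every critical path, so each second cut from P cuts the finish by one (this holds down to a finish of 13).
Need 14 − 13 = 1 second off P → P becomes 8 seconds, finish becomes 13.

1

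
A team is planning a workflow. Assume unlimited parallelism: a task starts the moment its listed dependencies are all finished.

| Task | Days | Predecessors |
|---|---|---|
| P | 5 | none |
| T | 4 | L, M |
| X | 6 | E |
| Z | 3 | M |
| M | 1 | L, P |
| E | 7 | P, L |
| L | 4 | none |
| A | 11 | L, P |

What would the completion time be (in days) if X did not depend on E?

With the dependency in place, P→E→X = 5+7+6 = 18 sets the finish at 18 days.
Without E→X, X's earliest start moves from 12 to 0.
After: P→A = 5+11 = 16 → 16 days.

16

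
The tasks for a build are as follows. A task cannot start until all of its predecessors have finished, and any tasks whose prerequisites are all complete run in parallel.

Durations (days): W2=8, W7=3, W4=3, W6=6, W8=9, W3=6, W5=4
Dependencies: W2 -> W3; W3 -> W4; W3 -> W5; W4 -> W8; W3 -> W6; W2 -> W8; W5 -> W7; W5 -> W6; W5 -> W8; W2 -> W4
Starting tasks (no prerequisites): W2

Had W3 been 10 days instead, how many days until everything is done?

Critical path before the change: W2→W3→W5→W8 = 8+6+4+9 = 27 giving 27 days.
W3 is on the critical path; changing it to 10 makes that path 31 days.
That remains the longest chain; total 31 days.

31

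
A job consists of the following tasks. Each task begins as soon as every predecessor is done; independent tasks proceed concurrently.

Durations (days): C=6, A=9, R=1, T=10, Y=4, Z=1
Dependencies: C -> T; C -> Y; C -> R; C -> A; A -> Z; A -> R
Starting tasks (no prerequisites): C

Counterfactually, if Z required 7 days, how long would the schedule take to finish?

Critical path before the change: C→A→Z = 6+9+1 = 16 giving 16 days.
Z is on the critical path; changing it to 7 makes that path 22 days.
That remains the longest chain; total 22 days.

22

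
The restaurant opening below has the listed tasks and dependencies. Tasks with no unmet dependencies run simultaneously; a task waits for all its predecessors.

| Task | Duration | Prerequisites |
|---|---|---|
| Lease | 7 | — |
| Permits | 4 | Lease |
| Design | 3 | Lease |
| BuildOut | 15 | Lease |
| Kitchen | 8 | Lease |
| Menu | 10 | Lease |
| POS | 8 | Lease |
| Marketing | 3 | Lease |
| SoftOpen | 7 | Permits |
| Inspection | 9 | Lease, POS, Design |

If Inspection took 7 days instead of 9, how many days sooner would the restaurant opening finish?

Critical path before the change: Lease→POS→Inspection = 7+8+9 = 24 giving 24 days.
Since Inspection is critical, the -2 change carries straight to that chain (now 22 days).
Now Lease→BuildOut = 7+15 = 22 is longest, so the finish becomes 22 days.
Change in finish: 22 − 24 = -2 days.

2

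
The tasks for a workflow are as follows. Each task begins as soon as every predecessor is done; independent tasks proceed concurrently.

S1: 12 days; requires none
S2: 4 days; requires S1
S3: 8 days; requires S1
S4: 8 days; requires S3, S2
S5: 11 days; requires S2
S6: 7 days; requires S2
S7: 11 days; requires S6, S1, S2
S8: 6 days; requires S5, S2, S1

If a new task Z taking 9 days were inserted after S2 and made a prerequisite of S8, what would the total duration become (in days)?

34

Originally the workflow takes 34 days.
With Z inserted, S8 now waits for max(S5, S2, S1, Z).
New critical path: S1→S2→S6→S7 = 12+4+7+11 = 34 ⇒ 34 days.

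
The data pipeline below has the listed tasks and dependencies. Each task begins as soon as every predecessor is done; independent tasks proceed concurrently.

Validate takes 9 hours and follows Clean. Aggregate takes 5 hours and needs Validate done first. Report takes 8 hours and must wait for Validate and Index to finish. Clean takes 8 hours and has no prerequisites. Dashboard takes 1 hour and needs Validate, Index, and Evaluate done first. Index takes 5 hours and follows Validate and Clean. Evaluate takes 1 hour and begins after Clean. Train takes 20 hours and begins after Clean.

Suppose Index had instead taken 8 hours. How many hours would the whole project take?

As given, the longest chain is Clean→Validate→Index→Report = 8+9+5+8 = 30, so the finish is 30 hours.
Since Index is critical, the +3 change carries straight to that chain (now 33 hours).
That remains the longest chain; total 33 hours.

33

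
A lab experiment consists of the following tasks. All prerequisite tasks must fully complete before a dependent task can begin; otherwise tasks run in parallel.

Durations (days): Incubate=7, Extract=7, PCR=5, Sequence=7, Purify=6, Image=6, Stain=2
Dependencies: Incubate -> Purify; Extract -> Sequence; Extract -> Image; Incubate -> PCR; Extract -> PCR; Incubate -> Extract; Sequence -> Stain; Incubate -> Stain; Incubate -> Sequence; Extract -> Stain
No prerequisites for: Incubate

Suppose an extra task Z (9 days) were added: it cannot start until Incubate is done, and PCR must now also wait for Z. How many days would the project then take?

23

Originally the project takes 23 days.
With Z inserted, PCR now waits for max(Extract, Incubate, Z).
New critical path: Incubate→Extract→Sequence→Stain = 7+7+7+2 = 23 ⇒ 23 days.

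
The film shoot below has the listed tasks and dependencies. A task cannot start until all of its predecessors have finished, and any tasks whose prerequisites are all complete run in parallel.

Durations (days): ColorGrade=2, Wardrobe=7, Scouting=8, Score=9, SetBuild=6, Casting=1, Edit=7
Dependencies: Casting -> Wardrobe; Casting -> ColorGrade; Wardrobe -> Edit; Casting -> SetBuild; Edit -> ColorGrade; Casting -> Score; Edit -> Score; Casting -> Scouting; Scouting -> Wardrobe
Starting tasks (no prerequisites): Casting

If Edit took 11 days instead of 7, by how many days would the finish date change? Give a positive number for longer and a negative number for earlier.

4

Baseline: Casting→Scouting→Wardrobe→Edit→Score = 1+8+7+7+9 = 32 → 32 days.
Edit lies on that path, so at 11 days the path becomes 36 days.
The critical path is still Casting→Scouting→Wardrobe→Edit→Score; finish is now 36 days.
Change in finish: 36 − 32 = +4 days.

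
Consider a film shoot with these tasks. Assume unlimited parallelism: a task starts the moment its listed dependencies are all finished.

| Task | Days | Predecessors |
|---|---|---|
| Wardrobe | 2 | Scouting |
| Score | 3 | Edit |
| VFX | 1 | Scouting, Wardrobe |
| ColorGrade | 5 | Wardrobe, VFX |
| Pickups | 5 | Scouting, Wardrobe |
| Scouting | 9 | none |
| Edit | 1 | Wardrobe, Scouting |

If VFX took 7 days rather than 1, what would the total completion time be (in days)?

23

Actual critical path: Scouting→Wardrobe→VFX→ColorGrade = 9+2+1+5 = 17 ⇒ 17 days.
VFX is on the critical path; changing it to 7 makes that path 23 days.
The critical path is still Scouting→Wardrobe→VFX→ColorGrade; finish is now 23 days.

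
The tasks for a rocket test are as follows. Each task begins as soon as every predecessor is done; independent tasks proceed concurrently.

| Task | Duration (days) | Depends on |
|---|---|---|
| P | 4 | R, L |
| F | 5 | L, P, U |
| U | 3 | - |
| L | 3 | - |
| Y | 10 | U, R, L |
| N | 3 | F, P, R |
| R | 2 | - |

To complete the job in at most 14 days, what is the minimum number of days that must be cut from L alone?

Current finish: 15 days; target: 14.
L is on every critical path, so each day cut from L cuts the finish by one (this holds down to a finish of 14).
Need 15 − 14 = 1 day off L → L becomes 2 days, finish becomes 14.

1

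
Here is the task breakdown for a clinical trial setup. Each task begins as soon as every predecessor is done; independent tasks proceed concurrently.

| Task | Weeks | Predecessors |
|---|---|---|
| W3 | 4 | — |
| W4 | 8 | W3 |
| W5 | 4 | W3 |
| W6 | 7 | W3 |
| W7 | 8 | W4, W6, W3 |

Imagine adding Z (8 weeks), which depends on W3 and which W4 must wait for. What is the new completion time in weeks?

28

Originally the schedule takes 20 weeks.
With Z inserted, W4 now waits for max(W3, Z).
New critical path: W3→Z→W4→W7 = 4+8+8+8 = 28 ⇒ 28 weeks.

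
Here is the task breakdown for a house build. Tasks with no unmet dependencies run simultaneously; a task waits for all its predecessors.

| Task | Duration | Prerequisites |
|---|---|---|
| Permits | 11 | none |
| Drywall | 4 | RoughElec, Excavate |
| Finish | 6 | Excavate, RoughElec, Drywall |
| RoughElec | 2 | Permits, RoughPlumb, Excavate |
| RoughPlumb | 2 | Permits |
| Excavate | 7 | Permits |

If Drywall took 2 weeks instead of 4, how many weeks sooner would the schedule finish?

The binding path is Permits→Excavate→RoughElec→Drywall→Finish = 11+7+2+4+6 = 30; finish at 30 weeks.
Drywall is on the critical path; changing it to 2 makes that path 28 weeks.
That remains the longest chain; total 28 weeks.
Change in finish: 28 − 30 = -2 weeks.

2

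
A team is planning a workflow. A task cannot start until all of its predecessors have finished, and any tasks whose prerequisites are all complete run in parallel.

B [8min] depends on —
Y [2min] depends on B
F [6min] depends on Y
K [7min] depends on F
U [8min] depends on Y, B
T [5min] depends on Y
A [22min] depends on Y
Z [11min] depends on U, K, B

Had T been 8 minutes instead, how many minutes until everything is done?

34

As given, the longest chain is B→Y→F→K→Z = 8+2+6+7+11 = 34, so the finish is 34 minutes.
The longest path through T is only 15 minutes, so T has float 19.
That remains the longest chain; total 34 minutes.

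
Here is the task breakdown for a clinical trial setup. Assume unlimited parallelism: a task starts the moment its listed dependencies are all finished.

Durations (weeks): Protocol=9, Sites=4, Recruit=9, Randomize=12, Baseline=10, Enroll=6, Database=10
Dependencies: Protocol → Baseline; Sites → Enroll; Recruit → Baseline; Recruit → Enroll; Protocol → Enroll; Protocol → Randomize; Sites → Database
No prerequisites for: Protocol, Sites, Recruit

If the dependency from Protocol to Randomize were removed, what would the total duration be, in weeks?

Original critical path: Protocol→Randomize = 9+12 = 21 ⇒ 21 weeks.
Without Protocol→Randomize, Randomize's earliest start moves from 9 to 0.
New critical path: Protocol→Baseline = 9+10 = 19 ⇒ 19 weeks.

19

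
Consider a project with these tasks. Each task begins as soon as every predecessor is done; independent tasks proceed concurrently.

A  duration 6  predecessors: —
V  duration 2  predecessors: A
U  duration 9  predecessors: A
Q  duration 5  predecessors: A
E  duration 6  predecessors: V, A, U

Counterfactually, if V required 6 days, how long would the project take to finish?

Actual critical path: A→U→E = 6+9+6 = 21 ⇒ 21 days.
V has 7 days of float (longest path through it is 14).
No other chain overtakes it, so the finish is 21 days.

21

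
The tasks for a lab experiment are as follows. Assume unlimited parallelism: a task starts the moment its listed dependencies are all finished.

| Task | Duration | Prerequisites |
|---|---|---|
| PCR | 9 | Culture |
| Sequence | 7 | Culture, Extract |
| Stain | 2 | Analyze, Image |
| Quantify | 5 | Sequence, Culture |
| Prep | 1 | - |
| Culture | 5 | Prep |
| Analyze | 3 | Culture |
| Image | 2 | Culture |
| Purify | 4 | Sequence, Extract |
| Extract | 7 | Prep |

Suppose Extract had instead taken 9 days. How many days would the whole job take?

As given, the longest chain is Prep→Extract→Sequence→Quantify = 1+7+7+5 = 20, so the finish is 20 days.
Since Extract is critical, the +2 change carries straight to that chain (now 22 days).
That remains the longest chain; total 22 days.

22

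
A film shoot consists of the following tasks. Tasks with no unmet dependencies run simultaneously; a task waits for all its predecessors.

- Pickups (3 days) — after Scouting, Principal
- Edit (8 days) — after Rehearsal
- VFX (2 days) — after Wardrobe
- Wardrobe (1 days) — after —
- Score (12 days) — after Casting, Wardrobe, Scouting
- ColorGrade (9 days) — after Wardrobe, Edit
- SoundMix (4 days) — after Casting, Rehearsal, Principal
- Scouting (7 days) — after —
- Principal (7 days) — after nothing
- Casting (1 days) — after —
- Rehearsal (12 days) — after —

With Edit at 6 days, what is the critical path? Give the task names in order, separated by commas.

Baseline: Rehearsal→Edit→ColorGrade = 12+8+9 = 29 → 29 days.
Edit lies on that path, so at 6 days the path becomes 27 days.
No other chain overtakes it, so the finish is 27 days.

Rehearsal, Edit, ColorGrade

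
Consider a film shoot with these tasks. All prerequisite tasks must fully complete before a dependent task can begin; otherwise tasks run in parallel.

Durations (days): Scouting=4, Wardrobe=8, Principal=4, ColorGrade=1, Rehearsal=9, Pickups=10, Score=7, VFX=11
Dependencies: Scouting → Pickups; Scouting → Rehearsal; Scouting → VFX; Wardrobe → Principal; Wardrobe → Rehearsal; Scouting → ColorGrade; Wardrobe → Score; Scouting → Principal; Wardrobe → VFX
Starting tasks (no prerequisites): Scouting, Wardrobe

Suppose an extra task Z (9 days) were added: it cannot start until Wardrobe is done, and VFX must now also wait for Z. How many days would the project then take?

Originally the project takes 19 days.
With Z inserted, VFX now waits for max(Scouting, Wardrobe, Z).
New critical path: Wardrobe→Z→VFX = 8+9+11 = 28 ⇒ 28 days.

28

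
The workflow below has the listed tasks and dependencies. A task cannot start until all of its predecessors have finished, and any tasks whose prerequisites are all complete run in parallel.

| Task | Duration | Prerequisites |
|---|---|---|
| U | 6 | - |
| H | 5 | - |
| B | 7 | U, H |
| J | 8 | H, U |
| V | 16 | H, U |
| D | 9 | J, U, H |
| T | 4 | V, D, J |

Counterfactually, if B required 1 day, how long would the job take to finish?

Critical path before the change: U→J→D→T = 6+8+9+4 = 27 giving 27 days.
B has 14 days of float (longest path through it is 13).
That remains the longest chain; total 27 days.

27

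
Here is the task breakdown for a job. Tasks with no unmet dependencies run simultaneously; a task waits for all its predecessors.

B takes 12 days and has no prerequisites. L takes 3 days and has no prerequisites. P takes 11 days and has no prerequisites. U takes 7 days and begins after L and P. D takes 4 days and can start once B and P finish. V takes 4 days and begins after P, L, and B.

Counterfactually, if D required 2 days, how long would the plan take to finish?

18

As given, the longest chain is P→U = 11+7 = 18, so the finish is 18 days.
The longest path through D is only 16 days, so D has float 2.
That remains the longest chain; total 18 days.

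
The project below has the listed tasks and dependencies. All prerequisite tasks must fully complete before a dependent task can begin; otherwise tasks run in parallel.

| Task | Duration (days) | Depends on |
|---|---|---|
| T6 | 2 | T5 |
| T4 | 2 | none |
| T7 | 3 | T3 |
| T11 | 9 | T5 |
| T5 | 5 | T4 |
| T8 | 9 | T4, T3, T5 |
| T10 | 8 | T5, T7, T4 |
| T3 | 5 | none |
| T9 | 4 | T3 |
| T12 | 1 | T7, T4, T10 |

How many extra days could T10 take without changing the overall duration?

0

The longest chain is T3→T7→T10→T12 = 5+3+8+1 = 17; overall finish 17 days.
Longest path through T10: 17 days (earliest finish 16, latest finish 16).
Slack of T10 = 8 − 8 = 0 days.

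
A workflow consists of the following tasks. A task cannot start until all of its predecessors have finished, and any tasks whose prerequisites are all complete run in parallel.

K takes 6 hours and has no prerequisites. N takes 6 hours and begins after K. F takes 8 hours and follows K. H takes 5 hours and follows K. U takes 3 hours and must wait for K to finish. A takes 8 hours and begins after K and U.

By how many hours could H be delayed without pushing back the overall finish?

The longest chain is K→U→A = 6+3+8 = 17; overall finish 17 hours.
Longest path through H: 11 hours (earliest finish 11, latest finish 17).
Slack of H = 12 − 6 = 6 hours.

6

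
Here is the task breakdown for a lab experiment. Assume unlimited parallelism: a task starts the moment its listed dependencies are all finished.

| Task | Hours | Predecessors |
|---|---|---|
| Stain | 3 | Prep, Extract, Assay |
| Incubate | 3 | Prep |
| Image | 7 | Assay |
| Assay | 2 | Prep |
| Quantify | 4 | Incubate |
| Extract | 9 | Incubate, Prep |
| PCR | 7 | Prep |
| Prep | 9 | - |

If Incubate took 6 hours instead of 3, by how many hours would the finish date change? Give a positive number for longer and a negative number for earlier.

3

Critical path before the change: Prep→Incubate→Extract→Stain = 9+3+9+3 = 24 giving 24 hours.
Incubate is on the critical path; changing it to 6 makes that path 27 hours.
The critical path is still Prep→Incubate→Extract→Stain; finish is now 27 hours.
Change in finish: 27 − 24 = +3 hours.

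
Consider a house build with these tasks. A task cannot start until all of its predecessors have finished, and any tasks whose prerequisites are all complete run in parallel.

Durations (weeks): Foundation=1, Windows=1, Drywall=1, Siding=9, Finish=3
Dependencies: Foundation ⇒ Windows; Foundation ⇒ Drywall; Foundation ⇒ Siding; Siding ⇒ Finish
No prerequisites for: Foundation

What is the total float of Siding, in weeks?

Critical path: Foundation→Siding→Finish = 1+9+3 = 13, so the finish is 13 weeks.
Longest path through Siding: 13 weeks (earliest finish 10, latest finish 10).
So Siding can slip 10 − 10 = 0 weeks.

0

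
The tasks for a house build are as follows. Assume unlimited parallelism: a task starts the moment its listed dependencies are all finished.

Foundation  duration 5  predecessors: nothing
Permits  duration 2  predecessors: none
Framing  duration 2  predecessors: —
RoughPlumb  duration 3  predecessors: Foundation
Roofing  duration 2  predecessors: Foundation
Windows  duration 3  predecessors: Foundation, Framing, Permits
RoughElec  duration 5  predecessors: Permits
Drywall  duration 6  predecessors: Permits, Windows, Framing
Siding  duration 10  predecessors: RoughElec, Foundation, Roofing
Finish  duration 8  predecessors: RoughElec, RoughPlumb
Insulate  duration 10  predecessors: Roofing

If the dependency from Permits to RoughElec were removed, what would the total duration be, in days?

17

Original critical path: Permits→RoughElec→Siding = 2+5+10 = 17 ⇒ 17 days.
Without Permits→RoughElec, RoughElec's earliest start moves from 2 to 0.
The longest chain is now Foundation→Roofing→Insulate = 5+2+10 = 17, so the house build takes 17 days.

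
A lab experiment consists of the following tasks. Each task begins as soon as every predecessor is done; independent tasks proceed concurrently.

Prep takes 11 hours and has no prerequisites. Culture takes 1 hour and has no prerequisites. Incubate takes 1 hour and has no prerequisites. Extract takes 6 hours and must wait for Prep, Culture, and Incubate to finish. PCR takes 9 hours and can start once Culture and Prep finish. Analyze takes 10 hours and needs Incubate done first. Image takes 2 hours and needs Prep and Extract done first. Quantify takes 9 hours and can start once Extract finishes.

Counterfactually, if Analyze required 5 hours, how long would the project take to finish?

26

The binding path is Prep→Extract→Quantify = 11+6+9 = 26; finish at 26 hours.
Analyze has 15 hours of float (longest path through it is 11).
That remains the longest chain; total 26 hours.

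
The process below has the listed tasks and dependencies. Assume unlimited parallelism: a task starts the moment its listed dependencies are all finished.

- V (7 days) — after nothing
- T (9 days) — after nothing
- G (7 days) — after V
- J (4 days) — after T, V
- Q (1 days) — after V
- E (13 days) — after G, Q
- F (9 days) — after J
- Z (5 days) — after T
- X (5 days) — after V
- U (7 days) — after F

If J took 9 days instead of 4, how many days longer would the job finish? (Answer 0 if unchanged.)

Actual critical path: T→J→F→U = 9+4+9+7 = 29 ⇒ 29 days.
J lies on that path, so at 9 days the path becomes 34 days.
That remains the longest chain; total 34 days.
Change in finish: 34 − 29 = +5 days.

5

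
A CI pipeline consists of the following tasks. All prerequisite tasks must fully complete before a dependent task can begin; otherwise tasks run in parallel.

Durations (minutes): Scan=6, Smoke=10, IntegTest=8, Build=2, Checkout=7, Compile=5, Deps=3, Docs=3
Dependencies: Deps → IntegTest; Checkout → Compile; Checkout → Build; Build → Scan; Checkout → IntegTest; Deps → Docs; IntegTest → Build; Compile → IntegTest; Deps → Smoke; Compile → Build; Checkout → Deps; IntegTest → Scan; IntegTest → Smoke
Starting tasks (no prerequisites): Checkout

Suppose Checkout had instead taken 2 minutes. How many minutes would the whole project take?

25

Actual critical path: Checkout→Compile→IntegTest→Smoke = 7+5+8+10 = 30 ⇒ 30 minutes.
Since Checkout is critical, the -5 change carries straight to that chain (now 25 minutes).
The critical path is still Checkout→Compile→IntegTest→Smoke; finish is now 25 minutes.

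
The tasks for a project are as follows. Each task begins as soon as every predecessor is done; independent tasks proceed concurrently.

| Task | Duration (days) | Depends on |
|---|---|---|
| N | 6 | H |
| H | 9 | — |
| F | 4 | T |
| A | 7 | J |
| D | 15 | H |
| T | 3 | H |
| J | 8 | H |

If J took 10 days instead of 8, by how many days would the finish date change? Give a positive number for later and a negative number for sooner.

2

Baseline: H→J→A = 9+8+7 = 24 → 24 days.
J is on the critical path; changing it to 10 makes that path 26 days.
No other chain overtakes it, so the finish is 26 days.
Change in finish: 26 − 24 = +2 days.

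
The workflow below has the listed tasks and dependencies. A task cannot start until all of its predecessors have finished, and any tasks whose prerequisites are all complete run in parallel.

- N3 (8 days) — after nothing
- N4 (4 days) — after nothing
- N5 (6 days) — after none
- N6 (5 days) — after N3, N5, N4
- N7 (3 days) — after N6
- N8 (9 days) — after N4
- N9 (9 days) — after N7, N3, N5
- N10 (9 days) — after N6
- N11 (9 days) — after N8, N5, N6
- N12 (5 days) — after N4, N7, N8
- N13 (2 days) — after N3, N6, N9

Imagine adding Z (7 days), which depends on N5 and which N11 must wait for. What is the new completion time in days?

Originally the schedule takes 27 days.
With Z inserted, N11 now waits for max(N8, N5, N6, Z).
New critical path: N3→N6→N7→N9→N13 = 8+5+3+9+2 = 27 ⇒ 27 days.

27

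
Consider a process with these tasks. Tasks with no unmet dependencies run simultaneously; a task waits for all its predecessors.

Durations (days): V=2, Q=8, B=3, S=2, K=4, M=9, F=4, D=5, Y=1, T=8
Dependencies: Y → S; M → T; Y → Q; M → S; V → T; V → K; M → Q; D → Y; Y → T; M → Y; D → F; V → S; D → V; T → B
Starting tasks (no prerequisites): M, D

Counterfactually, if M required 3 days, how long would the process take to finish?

18

Critical path before the change: M→Y→T→B = 9+1+8+3 = 21 giving 21 days.
Since M is critical, the -6 change carries straight to that chain (now 15 days).
New critical path: D→V→T→B = 5+2+8+3 = 18 ⇒ 18 days.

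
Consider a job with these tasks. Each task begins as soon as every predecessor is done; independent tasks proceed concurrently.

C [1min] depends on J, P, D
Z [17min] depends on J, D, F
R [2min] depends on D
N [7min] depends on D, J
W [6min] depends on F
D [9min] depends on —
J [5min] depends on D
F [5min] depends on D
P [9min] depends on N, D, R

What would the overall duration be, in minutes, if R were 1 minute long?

Critical path before the change: D→F→Z = 9+5+17 = 31 giving 31 minutes.
R is off the critical path — its longest chain is 21 minutes, giving 10 of slack.
That remains the longest chain; total 31 minutes.

31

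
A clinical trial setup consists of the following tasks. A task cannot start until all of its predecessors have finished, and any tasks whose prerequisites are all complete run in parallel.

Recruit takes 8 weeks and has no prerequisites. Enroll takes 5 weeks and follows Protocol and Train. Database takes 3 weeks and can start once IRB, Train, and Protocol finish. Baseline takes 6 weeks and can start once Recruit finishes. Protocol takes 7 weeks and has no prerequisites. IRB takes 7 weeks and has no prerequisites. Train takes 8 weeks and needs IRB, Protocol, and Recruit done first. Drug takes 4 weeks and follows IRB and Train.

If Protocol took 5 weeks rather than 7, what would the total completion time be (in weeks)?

21

Baseline: Recruit→Train→Enroll = 8+8+5 = 21 → 21 weeks.
Protocol is off the critical path — its longest chain is 20 weeks, giving 1 of slack.
No other chain overtakes it, so the finish is 21 weeks.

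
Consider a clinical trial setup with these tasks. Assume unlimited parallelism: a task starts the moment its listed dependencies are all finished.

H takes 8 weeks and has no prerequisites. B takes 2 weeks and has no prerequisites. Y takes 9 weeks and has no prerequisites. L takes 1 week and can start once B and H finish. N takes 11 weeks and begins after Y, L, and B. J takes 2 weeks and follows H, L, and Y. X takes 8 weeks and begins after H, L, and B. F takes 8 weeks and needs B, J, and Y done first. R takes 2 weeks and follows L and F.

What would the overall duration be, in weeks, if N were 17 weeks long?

26

Baseline: H→L→J→F→R = 8+1+2+8+2 = 21 → 21 weeks.
The longest path through N is only 20 weeks, so N has float 1.
New critical path: H→L→N = 8+1+17 = 26 ⇒ 26 weeks.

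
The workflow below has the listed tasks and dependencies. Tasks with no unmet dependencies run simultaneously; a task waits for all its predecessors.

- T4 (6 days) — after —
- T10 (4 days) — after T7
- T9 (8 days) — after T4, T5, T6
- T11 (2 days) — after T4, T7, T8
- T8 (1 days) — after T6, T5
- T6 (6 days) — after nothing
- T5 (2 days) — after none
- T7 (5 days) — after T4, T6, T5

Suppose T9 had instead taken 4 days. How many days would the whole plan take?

The binding path is T4→T7→T10 = 6+5+4 = 15; finish at 15 days.
T9 has 1 day of float (longest path through it is 14).
That remains the longest chain; total 15 days.

15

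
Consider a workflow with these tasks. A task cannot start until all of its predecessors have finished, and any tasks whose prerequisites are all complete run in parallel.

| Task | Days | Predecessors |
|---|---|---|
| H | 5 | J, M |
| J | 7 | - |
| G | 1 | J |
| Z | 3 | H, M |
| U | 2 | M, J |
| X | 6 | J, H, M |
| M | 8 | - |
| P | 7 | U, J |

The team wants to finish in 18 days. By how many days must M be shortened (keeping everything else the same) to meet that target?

Current finish: 19 days; target: 18.
M is on every critical path, so each day cut from M cuts the finish by one (this holds down to a finish of 18).
Need 19 − 18 = 1 day off M → M becomes 7 days, finish becomes 18.

1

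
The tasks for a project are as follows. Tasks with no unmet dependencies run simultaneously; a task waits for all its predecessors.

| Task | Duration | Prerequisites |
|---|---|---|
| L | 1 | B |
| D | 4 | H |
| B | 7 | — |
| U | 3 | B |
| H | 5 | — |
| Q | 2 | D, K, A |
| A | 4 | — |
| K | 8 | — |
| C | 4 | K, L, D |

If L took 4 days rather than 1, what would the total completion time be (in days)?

15

As given, the longest chain is H→D→C = 5+4+4 = 13, so the finish is 13 days.
L has 1 day of float (longest path through it is 12).
Now B→L→C = 7+4+4 = 15 is longest, so the finish becomes 15 days.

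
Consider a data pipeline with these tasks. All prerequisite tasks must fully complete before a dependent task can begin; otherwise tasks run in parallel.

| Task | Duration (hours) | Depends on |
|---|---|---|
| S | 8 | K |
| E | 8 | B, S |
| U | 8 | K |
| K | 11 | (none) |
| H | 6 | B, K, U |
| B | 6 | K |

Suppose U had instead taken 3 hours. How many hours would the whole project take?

Actual critical path: K→S→E = 11+8+8 = 27 ⇒ 27 hours.
U has 2 hours of float (longest path through it is 25).
No other chain overtakes it, so the finish is 27 hours.

27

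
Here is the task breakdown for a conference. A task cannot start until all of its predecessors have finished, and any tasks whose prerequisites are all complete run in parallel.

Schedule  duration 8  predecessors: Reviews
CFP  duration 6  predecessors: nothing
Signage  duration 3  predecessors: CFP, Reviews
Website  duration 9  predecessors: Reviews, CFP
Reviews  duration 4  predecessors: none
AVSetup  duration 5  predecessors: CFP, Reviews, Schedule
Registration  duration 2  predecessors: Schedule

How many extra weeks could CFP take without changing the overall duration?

Reviews→Schedule→AVSetup = 4+8+5 = 17 sets the makespan at 17 weeks.
Longest path through CFP: 15 weeks (earliest finish 6, latest finish 8).
Slack of CFP = 2 − 0 = 2 weeks.

2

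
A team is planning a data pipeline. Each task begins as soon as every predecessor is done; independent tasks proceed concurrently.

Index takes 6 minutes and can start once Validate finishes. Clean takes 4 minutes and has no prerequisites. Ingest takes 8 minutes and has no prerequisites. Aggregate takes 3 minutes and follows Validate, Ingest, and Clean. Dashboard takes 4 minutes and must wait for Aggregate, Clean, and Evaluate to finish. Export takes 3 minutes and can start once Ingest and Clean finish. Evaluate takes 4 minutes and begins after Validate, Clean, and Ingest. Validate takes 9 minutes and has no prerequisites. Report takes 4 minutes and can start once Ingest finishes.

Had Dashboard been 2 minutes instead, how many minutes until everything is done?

Actual critical path: Validate→Evaluate→Dashboard = 9+4+4 = 17 ⇒ 17 minutes.
Dashboard is on the critical path; changing it to 2 makes that path 15 minutes.
The critical path is still Validate→Evaluate→Dashboard; finish is now 15 minutes.

15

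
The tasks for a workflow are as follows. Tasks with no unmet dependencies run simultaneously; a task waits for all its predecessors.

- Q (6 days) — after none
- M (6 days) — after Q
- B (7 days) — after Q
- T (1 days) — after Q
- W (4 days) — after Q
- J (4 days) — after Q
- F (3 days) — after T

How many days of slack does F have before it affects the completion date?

3

The longest chain is Q→B = 6+7 = 13; overall finish 13 days.
F finishes as early as 10 and must finish by 13.
Float = 13 − 10 = 3.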